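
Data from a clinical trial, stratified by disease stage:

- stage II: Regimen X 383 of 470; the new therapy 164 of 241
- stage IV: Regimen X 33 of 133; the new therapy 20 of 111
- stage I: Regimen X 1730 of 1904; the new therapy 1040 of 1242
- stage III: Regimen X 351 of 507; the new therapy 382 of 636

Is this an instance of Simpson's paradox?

Stage II: Regimen X 383/470 = 81.5%, the new therapy 164/241 = 68.0% → Regimen X
Stage IV: Regimen X 33/133 = 24.8%, the new therapy 20/111 = 18.0% → Regimen X
Stage I: Regimen X 1730/1904 = 90.9%, the new therapy 1040/1242 = 83.7% → Regimen X
Stage III: Regimen X 351/507 = 69.2%, the new therapy 382/636 = 60.1% → Regimen X
Overall: Regimen X 2497/3014 = 82.8%, the new therapy 1606/2230 = 72.0% → Regimen X
Regimen X wins overall and in every disease group — no reversal.

No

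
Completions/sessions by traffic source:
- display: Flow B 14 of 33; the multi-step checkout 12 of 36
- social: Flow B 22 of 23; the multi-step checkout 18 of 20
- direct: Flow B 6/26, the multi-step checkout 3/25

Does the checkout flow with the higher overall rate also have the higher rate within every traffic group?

Display: Flow B 14/33 = 42.4%, the multi-step checkout 12/36 = 33.3% → Flow B
Social: Flow B 22/23 = 95.7%, the multi-step checkout 18/20 = 90.0% → Flow B
Direct: Flow B 6/26 = 23.1%, the multi-step checkout 3/25 = 12.0% → Flow B
Overall: Flow B 42/82 = 51.2%, the multi-step checkout 33/81 = 40.7% → Flow B
Flow B wins overall and in every traffic group — no reversal.

Yes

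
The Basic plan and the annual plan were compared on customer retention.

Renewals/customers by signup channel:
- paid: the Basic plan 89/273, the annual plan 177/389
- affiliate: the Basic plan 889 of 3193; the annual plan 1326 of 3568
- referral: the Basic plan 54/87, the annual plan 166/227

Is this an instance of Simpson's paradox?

No

Paid: the Basic plan 89/273 = 32.6%, the annual plan 177/389 = 45.5% → the annual plan
Affiliate: the Basic plan 889/3193 = 27.8%, the annual plan 1326/3568 = 37.2% → the annual plan
Referral: the Basic plan 54/87 = 62.1%, the annual plan 166/227 = 73.1% → the annual plan
Overall: the Basic plan 1032/3553 = 29.0%, the annual plan 1669/4184 = 39.9% → the annual plan
The annual plan wins overall and in every signup group — no reversal.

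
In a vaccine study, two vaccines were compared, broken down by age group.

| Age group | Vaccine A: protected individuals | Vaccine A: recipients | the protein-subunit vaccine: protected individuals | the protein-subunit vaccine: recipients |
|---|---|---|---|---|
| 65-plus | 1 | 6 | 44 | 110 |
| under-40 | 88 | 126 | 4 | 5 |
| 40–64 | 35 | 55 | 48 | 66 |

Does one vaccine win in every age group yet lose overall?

Yes

65-plus: Vaccine A 1/6 = 16.7%, the protein-subunit vaccine 44/110 = 40.0% → the protein-subunit vaccine
Under-40: Vaccine A 88/126 = 69.8%, the protein-subunit vaccine 4/5 = 80.0% → the protein-subunit vaccine
40–64: Vaccine A 35/55 = 63.6%, the protein-subunit vaccine 48/66 = 72.7% → the protein-subunit vaccine
Overall: Vaccine A 124/187 = 66.3%, the protein-subunit vaccine 96/181 = 53.0% → Vaccine A
The protein-subunit vaccine wins each age group but Vaccine A wins overall — the comparison reverses. The protein-subunit vaccine's recipients skew toward 65-plus, which has a lower base rate.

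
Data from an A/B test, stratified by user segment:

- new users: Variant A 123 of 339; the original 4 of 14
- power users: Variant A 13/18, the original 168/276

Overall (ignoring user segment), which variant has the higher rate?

New users: Variant A 123/339 = 36.3%, the original 4/14 = 28.6% → Variant A
Power users: Variant A 13/18 = 72.2%, the original 168/276 = 60.9% → Variant A
Overall: Variant A 136/357 = 38.1%, the original 172/290 = 59.3% → the original
(Variant A wins every user group but the original wins overall — Variant A's views skew toward the low-rate new users group.)

the original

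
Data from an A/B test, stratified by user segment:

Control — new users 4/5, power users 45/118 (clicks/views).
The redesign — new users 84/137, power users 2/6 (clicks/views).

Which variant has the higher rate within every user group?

Control

New users: Control 4/5 = 80.0%, the redesign 84/137 = 61.3% → Control
Power users: Control 45/118 = 38.1%, the redesign 2/6 = 33.3% → Control
Control has the higher rate in both groups.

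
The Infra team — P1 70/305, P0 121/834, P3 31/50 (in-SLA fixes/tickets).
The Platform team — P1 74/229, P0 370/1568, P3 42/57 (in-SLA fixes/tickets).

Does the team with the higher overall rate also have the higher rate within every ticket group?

Yes

P1: the Infra team 70/305 = 23.0%, the Platform team 74/229 = 32.3% → the Platform team
P0: the Infra team 121/834 = 14.5%, the Platform team 370/1568 = 23.6% → the Platform team
P3: the Infra team 31/50 = 62.0%, the Platform team 42/57 = 73.7% → the Platform team
Overall: the Infra team 222/1189 = 18.7%, the Platform team 486/1854 = 26.2% → the Platform team
The Platform team wins overall and in every ticket group — no reversal.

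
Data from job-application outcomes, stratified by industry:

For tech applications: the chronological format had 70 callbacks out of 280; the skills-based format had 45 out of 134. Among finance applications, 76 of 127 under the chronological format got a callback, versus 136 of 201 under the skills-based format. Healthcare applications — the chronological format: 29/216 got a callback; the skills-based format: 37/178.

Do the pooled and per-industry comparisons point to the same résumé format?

Yes

Tech: the chronological format 70/280 = 25.0%, the skills-based format 45/134 = 33.6% → the skills-based format
Finance: the chronological format 76/127 = 59.8%, the skills-based format 136/201 = 67.7% → the skills-based format
Healthcare: the chronological format 29/216 = 13.4%, the skills-based format 37/178 = 20.8% → the skills-based format
Overall: the chronological format 175/623 = 28.1%, the skills-based format 218/513 = 42.5% → the skills-based format
The skills-based format wins overall and in every industry group — no reversal.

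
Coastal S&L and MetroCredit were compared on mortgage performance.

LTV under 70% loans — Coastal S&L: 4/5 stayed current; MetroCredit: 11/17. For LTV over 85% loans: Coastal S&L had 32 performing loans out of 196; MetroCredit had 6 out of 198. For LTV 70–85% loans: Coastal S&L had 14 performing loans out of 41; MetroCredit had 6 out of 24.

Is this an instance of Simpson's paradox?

LTV under 70%: Coastal S&L 4/5 = 80.0%, MetroCredit 11/17 = 64.7% → Coastal S&L
LTV over 85%: Coastal S&L 32/196 = 16.3%, MetroCredit 6/198 = 3.0% → Coastal S&L
LTV 70–85%: Coastal S&L 14/41 = 34.1%, MetroCredit 6/24 = 25.0% → Coastal S&L
Overall: Coastal S&L 50/242 = 20.7%, MetroCredit 23/239 = 9.6% → Coastal S&L
Coastal S&L wins overall and in every loan-to-value group — no reversal.

No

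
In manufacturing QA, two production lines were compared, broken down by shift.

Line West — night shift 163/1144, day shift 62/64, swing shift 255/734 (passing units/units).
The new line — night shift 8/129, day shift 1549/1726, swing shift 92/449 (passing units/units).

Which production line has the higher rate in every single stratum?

Night shift: Line West 163/1144 = 14.2%, the new line 8/129 = 6.2% → Line West
Day shift: Line West 62/64 = 96.9%, the new line 1549/1726 = 89.7% → Line West
Swing shift: Line West 255/734 = 34.7%, the new line 92/449 = 20.5% → Line West
Line West has the higher rate in all 3 groups.

Line West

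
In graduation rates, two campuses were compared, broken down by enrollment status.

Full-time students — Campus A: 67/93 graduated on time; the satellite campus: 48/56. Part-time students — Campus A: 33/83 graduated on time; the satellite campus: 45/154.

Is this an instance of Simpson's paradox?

Full-time: Campus A 67/93 = 72.0%, the satellite campus 48/56 = 85.7% → the satellite campus
Part-time: Campus A 33/83 = 39.8%, the satellite campus 45/154 = 29.2% → Campus A
Overall: Campus A 100/176 = 56.8%, the satellite campus 93/210 = 44.3% → Campus A
Neither sweeps: Campus A wins 1 of 2 groups, the satellite campus wins 1. Campus A wins overall but not every group — no Simpson reversal.

No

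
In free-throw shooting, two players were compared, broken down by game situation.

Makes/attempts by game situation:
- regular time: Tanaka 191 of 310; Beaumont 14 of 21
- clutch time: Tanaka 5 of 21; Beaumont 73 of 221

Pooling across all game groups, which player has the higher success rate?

Tanaka

Regular time: Tanaka 191/310 = 61.6%, Beaumont 14/21 = 66.7% → Beaumont
Clutch time: Tanaka 5/21 = 23.8%, Beaumont 73/221 = 33.0% → Beaumont
Overall: Tanaka 196/331 = 59.2%, Beaumont 87/242 = 36.0% → Tanaka
(Beaumont wins every game group but Tanaka wins overall — Beaumont's attempts skew toward the low-rate clutch time group.)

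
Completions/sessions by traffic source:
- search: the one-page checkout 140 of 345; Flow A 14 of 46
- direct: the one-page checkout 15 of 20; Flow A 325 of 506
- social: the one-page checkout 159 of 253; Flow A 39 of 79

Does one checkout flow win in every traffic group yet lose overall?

Search: the one-page checkout 140/345 = 40.6%, Flow A 14/46 = 30.4% → the one-page checkout
Direct: the one-page checkout 15/20 = 75.0%, Flow A 325/506 = 64.2% → the one-page checkout
Social: the one-page checkout 159/253 = 62.8%, Flow A 39/79 = 49.4% → the one-page checkout
Overall: the one-page checkout 314/618 = 50.8%, Flow A 378/631 = 59.9% → Flow A
The one-page checkout wins each traffic group but Flow A wins overall — the comparison reverses. The one-page checkout's sessions skew toward search, which has a lower base rate.

Yes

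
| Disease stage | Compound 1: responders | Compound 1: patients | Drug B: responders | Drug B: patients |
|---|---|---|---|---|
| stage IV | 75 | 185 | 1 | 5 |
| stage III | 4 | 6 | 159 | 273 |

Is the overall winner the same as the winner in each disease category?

Stage IV: Compound 1 75/185 = 40.5%, Drug B 1/5 = 20.0% → Compound 1
Stage III: Compound 1 4/6 = 66.7%, Drug B 159/273 = 58.2% → Compound 1
Overall: Compound 1 79/191 = 41.4%, Drug B 160/278 = 57.6% → Drug B
Compound 1 wins each disease group but Drug B wins overall — the comparison reverses. Compound 1's patients skew toward stage IV, which has a lower base rate.

No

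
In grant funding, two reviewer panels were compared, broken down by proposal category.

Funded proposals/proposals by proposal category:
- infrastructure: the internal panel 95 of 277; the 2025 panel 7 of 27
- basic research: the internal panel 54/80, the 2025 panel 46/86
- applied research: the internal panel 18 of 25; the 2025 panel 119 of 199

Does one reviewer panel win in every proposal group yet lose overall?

Infrastructure: the internal panel 95/277 = 34.3%, the 2025 panel 7/27 = 25.9% → the internal panel
Basic research: the internal panel 54/80 = 67.5%, the 2025 panel 46/86 = 53.5% → the internal panel
Applied research: the internal panel 18/25 = 72.0%, the 2025 panel 119/199 = 59.8% → the internal panel
Overall: the internal panel 167/382 = 43.7%, the 2025 panel 172/312 = 55.1% → the 2025 panel
The internal panel wins each proposal group but the 2025 panel wins overall — the comparison reverses. The internal panel's proposals skew toward infrastructure, which has a lower base rate.

Yes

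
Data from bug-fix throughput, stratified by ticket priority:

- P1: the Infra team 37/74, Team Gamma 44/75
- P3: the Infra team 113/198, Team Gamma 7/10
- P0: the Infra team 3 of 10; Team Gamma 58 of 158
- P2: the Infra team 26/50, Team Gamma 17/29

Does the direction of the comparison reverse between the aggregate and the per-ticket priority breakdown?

P1: the Infra team 37/74 = 50.0%, Team Gamma 44/75 = 58.7% → Team Gamma
P3: the Infra team 113/198 = 57.1%, Team Gamma 7/10 = 70.0% → Team Gamma
P0: the Infra team 3/10 = 30.0%, Team Gamma 58/158 = 36.7% → Team Gamma
P2: the Infra team 26/50 = 52.0%, Team Gamma 17/29 = 58.6% → Team Gamma
Overall: the Infra team 179/332 = 53.9%, Team Gamma 126/272 = 46.3% → the Infra team
Team Gamma wins each ticket group but the Infra team wins overall — the comparison reverses. Team Gamma's tickets skew toward P0, which has a lower base rate.

Yes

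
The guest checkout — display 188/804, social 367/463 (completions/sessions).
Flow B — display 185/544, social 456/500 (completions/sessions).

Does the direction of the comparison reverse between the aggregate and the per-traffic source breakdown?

No

Display: the guest checkout 188/804 = 23.4%, Flow B 185/544 = 34.0% → Flow B
Social: the guest checkout 367/463 = 79.3%, Flow B 456/500 = 91.2% → Flow B
Overall: the guest checkout 555/1267 = 43.8%, Flow B 641/1044 = 61.4% → Flow B
Flow B wins overall and in every traffic group — no reversal.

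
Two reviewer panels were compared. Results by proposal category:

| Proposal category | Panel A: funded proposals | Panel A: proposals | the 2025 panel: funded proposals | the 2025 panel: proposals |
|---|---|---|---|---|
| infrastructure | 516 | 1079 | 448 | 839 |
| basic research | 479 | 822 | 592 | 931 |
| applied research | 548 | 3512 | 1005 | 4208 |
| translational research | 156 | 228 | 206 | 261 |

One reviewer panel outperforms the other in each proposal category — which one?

Infrastructure: Panel A 516/1079 = 47.8%, the 2025 panel 448/839 = 53.4% → the 2025 panel
Basic research: Panel A 479/822 = 58.3%, the 2025 panel 592/931 = 63.6% → the 2025 panel
Applied research: Panel A 548/3512 = 15.6%, the 2025 panel 1005/4208 = 23.9% → the 2025 panel
Translational research: Panel A 156/228 = 68.4%, the 2025 panel 206/261 = 78.9% → the 2025 panel
The 2025 panel has the higher rate in all 4 groups.

the 2025 panel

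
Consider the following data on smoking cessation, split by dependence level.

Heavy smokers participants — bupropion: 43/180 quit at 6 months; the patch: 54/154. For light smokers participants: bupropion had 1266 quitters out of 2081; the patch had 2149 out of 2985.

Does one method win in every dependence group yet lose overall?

Heavy smokers: bupropion 43/180 = 23.9%, the patch 54/154 = 35.1% → the patch
Light smokers: bupropion 1266/2081 = 60.8%, the patch 2149/2985 = 72.0% → the patch
Overall: bupropion 1309/2261 = 57.9%, the patch 2203/3139 = 70.2% → the patch
The patch wins overall and in every dependence group — no reversal.

No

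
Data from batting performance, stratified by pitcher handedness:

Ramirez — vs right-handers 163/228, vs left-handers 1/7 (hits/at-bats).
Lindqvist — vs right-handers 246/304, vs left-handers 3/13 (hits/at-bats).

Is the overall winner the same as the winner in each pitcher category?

Vs right-handers: Ramirez 163/228 = 71.5%, Lindqvist 246/304 = 80.9% → Lindqvist
Vs left-handers: Ramirez 1/7 = 14.3%, Lindqvist 3/13 = 23.1% → Lindqvist
Overall: Ramirez 164/235 = 69.8%, Lindqvist 249/317 = 78.5% → Lindqvist
Lindqvist wins overall and in every pitcher group — no reversal.

Yes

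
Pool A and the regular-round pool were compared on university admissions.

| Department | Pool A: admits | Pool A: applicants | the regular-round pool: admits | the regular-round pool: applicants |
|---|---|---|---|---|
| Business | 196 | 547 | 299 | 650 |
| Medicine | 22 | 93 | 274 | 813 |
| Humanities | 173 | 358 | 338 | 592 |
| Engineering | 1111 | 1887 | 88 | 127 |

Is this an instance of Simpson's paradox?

Business: Pool A 196/547 = 35.8%, the regular-round pool 299/650 = 46.0% → the regular-round pool
Medicine: Pool A 22/93 = 23.7%, the regular-round pool 274/813 = 33.7% → the regular-round pool
Humanities: Pool A 173/358 = 48.3%, the regular-round pool 338/592 = 57.1% → the regular-round pool
Engineering: Pool A 1111/1887 = 58.9%, the regular-round pool 88/127 = 69.3% → the regular-round pool
Overall: Pool A 1502/2885 = 52.1%, the regular-round pool 999/2182 = 45.8% → Pool A
The regular-round pool wins each department group but Pool A wins overall — the comparison reverses. The regular-round pool's applicants skew toward Medicine, which has a lower base rate.

Yes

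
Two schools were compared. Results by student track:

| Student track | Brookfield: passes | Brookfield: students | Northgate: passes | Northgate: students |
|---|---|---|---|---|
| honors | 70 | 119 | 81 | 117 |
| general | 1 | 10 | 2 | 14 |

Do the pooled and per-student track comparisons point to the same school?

Honors: Brookfield 70/119 = 58.8%, Northgate 81/117 = 69.2% → Northgate
General: Brookfield 1/10 = 10.0%, Northgate 2/14 = 14.3% → Northgate
Overall: Brookfield 71/129 = 55.0%, Northgate 83/131 = 63.4% → Northgate
Northgate wins overall and in every student group — no reversal.

Yes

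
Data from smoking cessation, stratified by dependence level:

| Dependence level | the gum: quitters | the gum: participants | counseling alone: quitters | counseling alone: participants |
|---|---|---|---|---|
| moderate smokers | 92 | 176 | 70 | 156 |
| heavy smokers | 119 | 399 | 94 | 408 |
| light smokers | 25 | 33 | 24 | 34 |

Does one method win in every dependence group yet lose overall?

Moderate smokers: the gum 92/176 = 52.3%, counseling alone 70/156 = 44.9% → the gum
Heavy smokers: the gum 119/399 = 29.8%, counseling alone 94/408 = 23.0% → the gum
Light smokers: the gum 25/33 = 75.8%, counseling alone 24/34 = 70.6% → the gum
Overall: the gum 236/608 = 38.8%, counseling alone 188/598 = 31.4% → the gum
The gum wins overall and in every dependence group — no reversal.

No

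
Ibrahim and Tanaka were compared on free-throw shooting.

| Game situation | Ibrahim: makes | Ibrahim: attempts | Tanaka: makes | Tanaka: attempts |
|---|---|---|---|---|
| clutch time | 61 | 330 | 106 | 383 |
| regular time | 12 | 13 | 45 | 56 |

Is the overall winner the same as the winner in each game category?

Clutch time: Ibrahim 61/330 = 18.5%, Tanaka 106/383 = 27.7% → Tanaka
Regular time: Ibrahim 12/13 = 92.3%, Tanaka 45/56 = 80.4% → Ibrahim
Overall: Ibrahim 73/343 = 21.3%, Tanaka 151/439 = 34.4% → Tanaka
Neither sweeps: Ibrahim wins 1 of 2 groups, Tanaka wins 1. Tanaka wins overall but not every group — no Simpson reversal.

No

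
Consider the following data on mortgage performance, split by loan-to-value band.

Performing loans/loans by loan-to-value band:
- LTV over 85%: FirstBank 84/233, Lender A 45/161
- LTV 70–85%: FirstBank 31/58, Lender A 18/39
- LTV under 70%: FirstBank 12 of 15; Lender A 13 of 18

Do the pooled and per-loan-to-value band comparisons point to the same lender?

Yes

LTV over 85%: FirstBank 84/233 = 36.1%, Lender A 45/161 = 28.0% → FirstBank
LTV 70–85%: FirstBank 31/58 = 53.4%, Lender A 18/39 = 46.2% → FirstBank
LTV under 70%: FirstBank 12/15 = 80.0%, Lender A 13/18 = 72.2% → FirstBank
Overall: FirstBank 127/306 = 41.5%, Lender A 76/218 = 34.9% → FirstBank
FirstBank wins overall and in every loan-to-value group — no reversal.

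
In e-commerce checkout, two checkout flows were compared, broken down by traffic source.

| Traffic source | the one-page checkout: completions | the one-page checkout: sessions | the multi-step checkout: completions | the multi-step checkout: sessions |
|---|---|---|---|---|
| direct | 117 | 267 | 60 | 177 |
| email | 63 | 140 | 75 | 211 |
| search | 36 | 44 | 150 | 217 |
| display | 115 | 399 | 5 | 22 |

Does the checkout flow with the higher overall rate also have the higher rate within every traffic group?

No

Direct: the one-page checkout 117/267 = 43.8%, the multi-step checkout 60/177 = 33.9% → the one-page checkout
Email: the one-page checkout 63/140 = 45.0%, the multi-step checkout 75/211 = 35.5% → the one-page checkout
Search: the one-page checkout 36/44 = 81.8%, the multi-step checkout 150/217 = 69.1% → the one-page checkout
Display: the one-page checkout 115/399 = 28.8%, the multi-step checkout 5/22 = 22.7% → the one-page checkout
Overall: the one-page checkout 331/850 = 38.9%, the multi-step checkout 290/627 = 46.3% → the multi-step checkout
The one-page checkout wins each traffic group but the multi-step checkout wins overall — the comparison reverses. The one-page checkout's sessions skew toward display, which has a lower base rate.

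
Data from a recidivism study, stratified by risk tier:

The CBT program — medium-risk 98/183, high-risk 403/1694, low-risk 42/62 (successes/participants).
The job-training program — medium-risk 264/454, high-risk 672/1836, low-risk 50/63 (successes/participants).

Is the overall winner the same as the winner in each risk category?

Yes

Medium-risk: the CBT program 98/183 = 53.6%, the job-training program 264/454 = 58.1% → the job-training program
High-risk: the CBT program 403/1694 = 23.8%, the job-training program 672/1836 = 36.6% → the job-training program
Low-risk: the CBT program 42/62 = 67.7%, the job-training program 50/63 = 79.4% → the job-training program
Overall: the CBT program 543/1939 = 28.0%, the job-training program 986/2353 = 41.9% → the job-training program
The job-training program wins overall and in every risk group — no reversal.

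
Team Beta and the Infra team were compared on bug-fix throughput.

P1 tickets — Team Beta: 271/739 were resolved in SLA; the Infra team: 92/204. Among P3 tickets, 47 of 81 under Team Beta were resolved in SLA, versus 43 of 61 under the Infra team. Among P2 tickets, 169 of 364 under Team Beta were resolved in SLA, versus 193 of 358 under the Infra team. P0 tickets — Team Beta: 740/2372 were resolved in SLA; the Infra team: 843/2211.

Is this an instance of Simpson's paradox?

P1: Team Beta 271/739 = 36.7%, the Infra team 92/204 = 45.1% → the Infra team
P3: Team Beta 47/81 = 58.0%, the Infra team 43/61 = 70.5% → the Infra team
P2: Team Beta 169/364 = 46.4%, the Infra team 193/358 = 53.9% → the Infra team
P0: Team Beta 740/2372 = 31.2%, the Infra team 843/2211 = 38.1% → the Infra team
Overall: Team Beta 1227/3556 = 34.5%, the Infra team 1171/2834 = 41.3% → the Infra team
The Infra team wins overall and in every ticket group — no reversal.

No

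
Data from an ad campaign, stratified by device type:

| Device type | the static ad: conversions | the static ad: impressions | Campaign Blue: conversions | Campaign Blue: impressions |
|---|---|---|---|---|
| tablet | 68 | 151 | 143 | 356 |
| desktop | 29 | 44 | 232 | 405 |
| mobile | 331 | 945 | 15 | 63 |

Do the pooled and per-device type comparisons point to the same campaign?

No

Tablet: the static ad 68/151 = 45.0%, Campaign Blue 143/356 = 40.2% → the static ad
Desktop: the static ad 29/44 = 65.9%, Campaign Blue 232/405 = 57.3% → the static ad
Mobile: the static ad 331/945 = 35.0%, Campaign Blue 15/63 = 23.8% → the static ad
Overall: the static ad 428/1140 = 37.5%, Campaign Blue 390/824 = 47.3% → Campaign Blue
The static ad wins each device group but Campaign Blue wins overall — the comparison reverses. The static ad's impressions skew toward mobile, which has a lower base rate.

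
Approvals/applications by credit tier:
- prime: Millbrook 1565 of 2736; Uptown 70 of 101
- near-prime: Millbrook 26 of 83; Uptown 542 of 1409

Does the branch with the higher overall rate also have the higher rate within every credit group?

Prime: Millbrook 1565/2736 = 57.2%, Uptown 70/101 = 69.3% → Uptown
Near-prime: Millbrook 26/83 = 31.3%, Uptown 542/1409 = 38.5% → Uptown
Overall: Millbrook 1591/2819 = 56.4%, Uptown 612/1510 = 40.5% → Millbrook
Uptown wins each credit group but Millbrook wins overall — the comparison reverses. Uptown's applications skew toward near-prime, which has a lower base rate.

No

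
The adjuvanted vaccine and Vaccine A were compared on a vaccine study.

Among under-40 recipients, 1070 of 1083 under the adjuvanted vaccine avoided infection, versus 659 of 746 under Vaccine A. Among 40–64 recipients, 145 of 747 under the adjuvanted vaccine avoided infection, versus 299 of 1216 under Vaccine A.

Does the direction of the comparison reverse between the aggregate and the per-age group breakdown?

Under-40: the adjuvanted vaccine 1070/1083 = 98.8%, Vaccine A 659/746 = 88.3% → the adjuvanted vaccine
40–64: the adjuvanted vaccine 145/747 = 19.4%, Vaccine A 299/1216 = 24.6% → Vaccine A
Overall: the adjuvanted vaccine 1215/1830 = 66.4%, Vaccine A 958/1962 = 48.8% → the adjuvanted vaccine
Neither sweeps: the adjuvanted vaccine wins 1 of 2 groups, Vaccine A wins 1. The adjuvanted vaccine wins overall but not every group — no Simpson reversal.

No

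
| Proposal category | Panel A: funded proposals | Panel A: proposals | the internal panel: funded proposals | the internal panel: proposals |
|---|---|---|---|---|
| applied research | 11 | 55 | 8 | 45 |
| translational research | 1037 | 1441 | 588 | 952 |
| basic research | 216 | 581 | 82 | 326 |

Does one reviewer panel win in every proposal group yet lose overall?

Applied research: Panel A 11/55 = 20.0%, the internal panel 8/45 = 17.8% → Panel A
Translational research: Panel A 1037/1441 = 72.0%, the internal panel 588/952 = 61.8% → Panel A
Basic research: Panel A 216/581 = 37.2%, the internal panel 82/326 = 25.2% → Panel A
Overall: Panel A 1264/2077 = 60.9%, the internal panel 678/1323 = 51.2% → Panel A
Panel A wins overall and in every proposal group — no reversal.

No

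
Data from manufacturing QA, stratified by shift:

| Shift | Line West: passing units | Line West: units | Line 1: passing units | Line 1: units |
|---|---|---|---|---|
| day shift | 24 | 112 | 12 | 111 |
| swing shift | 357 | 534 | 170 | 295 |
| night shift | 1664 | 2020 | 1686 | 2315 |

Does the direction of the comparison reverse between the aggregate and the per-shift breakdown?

No

Day shift: Line West 24/112 = 21.4%, Line 1 12/111 = 10.8% → Line West
Swing shift: Line West 357/534 = 66.9%, Line 1 170/295 = 57.6% → Line West
Night shift: Line West 1664/2020 = 82.4%, Line 1 1686/2315 = 72.8% → Line West
Overall: Line West 2045/2666 = 76.7%, Line 1 1868/2721 = 68.7% → Line West
Line West wins overall and in every shift group — no reversal.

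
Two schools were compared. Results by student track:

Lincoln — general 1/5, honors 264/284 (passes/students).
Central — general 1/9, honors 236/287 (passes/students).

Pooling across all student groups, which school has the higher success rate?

General: Lincoln 1/5 = 20.0%, Central 1/9 = 11.1% → Lincoln
Honors: Lincoln 264/284 = 93.0%, Central 236/287 = 82.2% → Lincoln
Overall: Lincoln 265/289 = 91.7%, Central 237/296 = 80.1% → Lincoln

Lincoln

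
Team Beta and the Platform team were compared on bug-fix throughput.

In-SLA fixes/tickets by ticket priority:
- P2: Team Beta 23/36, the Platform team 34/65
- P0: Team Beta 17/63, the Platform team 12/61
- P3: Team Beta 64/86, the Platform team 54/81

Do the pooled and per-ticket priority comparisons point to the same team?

Yes

P2: Team Beta 23/36 = 63.9%, the Platform team 34/65 = 52.3% → Team Beta
P0: Team Beta 17/63 = 27.0%, the Platform team 12/61 = 19.7% → Team Beta
P3: Team Beta 64/86 = 74.4%, the Platform team 54/81 = 66.7% → Team Beta
Overall: Team Beta 104/185 = 56.2%, the Platform team 100/207 = 48.3% → Team Beta
Team Beta wins overall and in every ticket group — no reversal.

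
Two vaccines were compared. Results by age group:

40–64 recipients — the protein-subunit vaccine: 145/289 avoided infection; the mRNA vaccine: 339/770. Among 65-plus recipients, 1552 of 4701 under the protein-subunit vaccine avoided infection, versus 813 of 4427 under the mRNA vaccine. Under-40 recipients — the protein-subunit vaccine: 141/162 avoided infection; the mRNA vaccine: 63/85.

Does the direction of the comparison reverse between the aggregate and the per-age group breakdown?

40–64: the protein-subunit vaccine 145/289 = 50.2%, the mRNA vaccine 339/770 = 44.0% → the protein-subunit vaccine
65-plus: the protein-subunit vaccine 1552/4701 = 33.0%, the mRNA vaccine 813/4427 = 18.4% → the protein-subunit vaccine
Under-40: the protein-subunit vaccine 141/162 = 87.0%, the mRNA vaccine 63/85 = 74.1% → the protein-subunit vaccine
Overall: the protein-subunit vaccine 1838/5152 = 35.7%, the mRNA vaccine 1215/5282 = 23.0% → the protein-subunit vaccine
The protein-subunit vaccine wins overall and in every age group — no reversal.

No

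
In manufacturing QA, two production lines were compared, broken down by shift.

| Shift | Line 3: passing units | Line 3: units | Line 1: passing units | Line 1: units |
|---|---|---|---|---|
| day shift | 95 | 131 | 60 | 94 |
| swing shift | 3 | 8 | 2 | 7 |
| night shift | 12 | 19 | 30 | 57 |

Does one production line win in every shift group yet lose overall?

No

Day shift: Line 3 95/131 = 72.5%, Line 1 60/94 = 63.8% → Line 3
Swing shift: Line 3 3/8 = 37.5%, Line 1 2/7 = 28.6% → Line 3
Night shift: Line 3 12/19 = 63.2%, Line 1 30/57 = 52.6% → Line 3
Overall: Line 3 110/158 = 69.6%, Line 1 92/158 = 58.2% → Line 3
Line 3 wins overall and in every shift group — no reversal.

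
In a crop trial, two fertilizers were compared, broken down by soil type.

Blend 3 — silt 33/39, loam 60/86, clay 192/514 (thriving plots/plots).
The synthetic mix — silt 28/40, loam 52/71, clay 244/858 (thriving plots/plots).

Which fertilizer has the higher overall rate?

Silt: Blend 3 33/39 = 84.6%, the synthetic mix 28/40 = 70.0% → Blend 3
Loam: Blend 3 60/86 = 69.8%, the synthetic mix 52/71 = 73.2% → the synthetic mix
Clay: Blend 3 192/514 = 37.4%, the synthetic mix 244/858 = 28.4% → Blend 3
Overall: Blend 3 285/639 = 44.6%, the synthetic mix 324/969 = 33.4% → Blend 3
(Neither sweeps every soil group, but Blend 3 has the higher pooled rate.)

Blend 3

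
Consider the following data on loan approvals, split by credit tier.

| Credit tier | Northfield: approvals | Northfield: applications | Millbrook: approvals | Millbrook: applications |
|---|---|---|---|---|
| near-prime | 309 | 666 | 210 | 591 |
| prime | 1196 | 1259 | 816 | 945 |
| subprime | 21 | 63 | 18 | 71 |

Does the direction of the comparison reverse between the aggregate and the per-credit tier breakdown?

Near-prime: Northfield 309/666 = 46.4%, Millbrook 210/591 = 35.5% → Northfield
Prime: Northfield 1196/1259 = 95.0%, Millbrook 816/945 = 86.3% → Northfield
Subprime: Northfield 21/63 = 33.3%, Millbrook 18/71 = 25.4% → Northfield
Overall: Northfield 1526/1988 = 76.8%, Millbrook 1044/1607 = 65.0% → Northfield
Northfield wins overall and in every credit group — no reversal.

No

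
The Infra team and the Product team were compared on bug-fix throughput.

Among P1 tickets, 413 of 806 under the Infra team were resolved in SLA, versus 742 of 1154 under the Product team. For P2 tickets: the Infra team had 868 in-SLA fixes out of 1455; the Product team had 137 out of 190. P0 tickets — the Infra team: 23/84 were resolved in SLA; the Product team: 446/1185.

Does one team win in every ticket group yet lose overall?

Yes

P1: the Infra team 413/806 = 51.2%, the Product team 742/1154 = 64.3% → the Product team
P2: the Infra team 868/1455 = 59.7%, the Product team 137/190 = 72.1% → the Product team
P0: the Infra team 23/84 = 27.4%, the Product team 446/1185 = 37.6% → the Product team
Overall: the Infra team 1304/2345 = 55.6%, the Product team 1325/2529 = 52.4% → the Infra team
The Product team wins each ticket group but the Infra team wins overall — the comparison reverses. The Product team's tickets skew toward P0, which has a lower base rate.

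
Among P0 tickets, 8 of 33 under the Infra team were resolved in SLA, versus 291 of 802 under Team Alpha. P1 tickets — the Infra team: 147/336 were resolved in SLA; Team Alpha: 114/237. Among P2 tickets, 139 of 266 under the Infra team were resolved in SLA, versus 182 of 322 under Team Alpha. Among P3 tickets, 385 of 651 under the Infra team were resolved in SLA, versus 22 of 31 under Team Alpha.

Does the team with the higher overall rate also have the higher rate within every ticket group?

No

P0: the Infra team 8/33 = 24.2%, Team Alpha 291/802 = 36.3% → Team Alpha
P1: the Infra team 147/336 = 43.8%, Team Alpha 114/237 = 48.1% → Team Alpha
P2: the Infra team 139/266 = 52.3%, Team Alpha 182/322 = 56.5% → Team Alpha
P3: the Infra team 385/651 = 59.1%, Team Alpha 22/31 = 71.0% → Team Alpha
Overall: the Infra team 679/1286 = 52.8%, Team Alpha 609/1392 = 43.8% → the Infra team
Team Alpha wins each ticket group but the Infra team wins overall — the comparison reverses. Team Alpha's tickets skew toward P0, which has a lower base rate.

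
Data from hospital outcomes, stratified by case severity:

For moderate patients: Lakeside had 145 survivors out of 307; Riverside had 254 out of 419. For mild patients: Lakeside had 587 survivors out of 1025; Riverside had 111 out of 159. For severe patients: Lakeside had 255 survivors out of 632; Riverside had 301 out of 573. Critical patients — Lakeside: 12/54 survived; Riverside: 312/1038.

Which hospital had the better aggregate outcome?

Lakeside

Moderate: Lakeside 145/307 = 47.2%, Riverside 254/419 = 60.6% → Riverside
Mild: Lakeside 587/1025 = 57.3%, Riverside 111/159 = 69.8% → Riverside
Severe: Lakeside 255/632 = 40.3%, Riverside 301/573 = 52.5% → Riverside
Critical: Lakeside 12/54 = 22.2%, Riverside 312/1038 = 30.1% → Riverside
Overall: Lakeside 999/2018 = 49.5%, Riverside 978/2189 = 44.7% → Lakeside
(Riverside wins every case group but Lakeside wins overall — Riverside's patients skew toward the low-rate critical group.)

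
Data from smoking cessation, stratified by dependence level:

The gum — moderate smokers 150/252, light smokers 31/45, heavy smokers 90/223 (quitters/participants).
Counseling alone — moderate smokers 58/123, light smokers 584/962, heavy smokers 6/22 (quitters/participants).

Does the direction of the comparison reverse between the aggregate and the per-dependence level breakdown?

Yes

Moderate smokers: the gum 150/252 = 59.5%, counseling alone 58/123 = 47.2% → the gum
Light smokers: the gum 31/45 = 68.9%, counseling alone 584/962 = 60.7% → the gum
Heavy smokers: the gum 90/223 = 40.4%, counseling alone 6/22 = 27.3% → the gum
Overall: the gum 271/520 = 52.1%, counseling alone 648/1107 = 58.5% → counseling alone
The gum wins each dependence group but counseling alone wins overall — the comparison reverses. The gum's participants skew toward heavy smokers, which has a lower base rate.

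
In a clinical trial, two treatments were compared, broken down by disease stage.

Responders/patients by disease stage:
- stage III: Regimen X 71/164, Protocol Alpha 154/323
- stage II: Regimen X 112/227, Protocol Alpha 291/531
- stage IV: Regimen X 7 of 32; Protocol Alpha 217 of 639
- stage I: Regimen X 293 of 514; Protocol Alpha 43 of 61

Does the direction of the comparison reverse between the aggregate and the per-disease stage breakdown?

Stage III: Regimen X 71/164 = 43.3%, Protocol Alpha 154/323 = 47.7% → Protocol Alpha
Stage II: Regimen X 112/227 = 49.3%, Protocol Alpha 291/531 = 54.8% → Protocol Alpha
Stage IV: Regimen X 7/32 = 21.9%, Protocol Alpha 217/639 = 34.0% → Protocol Alpha
Stage I: Regimen X 293/514 = 57.0%, Protocol Alpha 43/61 = 70.5% → Protocol Alpha
Overall: Regimen X 483/937 = 51.5%, Protocol Alpha 705/1554 = 45.4% → Regimen X
Protocol Alpha wins each disease group but Regimen X wins overall — the comparison reverses. Protocol Alpha's patients skew toward stage IV, which has a lower base rate.

Yes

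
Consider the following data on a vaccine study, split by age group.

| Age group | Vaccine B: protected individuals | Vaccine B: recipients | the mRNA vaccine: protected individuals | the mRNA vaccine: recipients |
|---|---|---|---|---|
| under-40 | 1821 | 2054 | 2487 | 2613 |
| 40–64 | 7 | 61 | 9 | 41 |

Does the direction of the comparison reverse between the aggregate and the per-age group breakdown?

Under-40: Vaccine B 1821/2054 = 88.7%, the mRNA vaccine 2487/2613 = 95.2% → the mRNA vaccine
40–64: Vaccine B 7/61 = 11.5%, the mRNA vaccine 9/41 = 22.0% → the mRNA vaccine
Overall: Vaccine B 1828/2115 = 86.4%, the mRNA vaccine 2496/2654 = 94.0% → the mRNA vaccine
The mRNA vaccine wins overall and in every age group — no reversal.

No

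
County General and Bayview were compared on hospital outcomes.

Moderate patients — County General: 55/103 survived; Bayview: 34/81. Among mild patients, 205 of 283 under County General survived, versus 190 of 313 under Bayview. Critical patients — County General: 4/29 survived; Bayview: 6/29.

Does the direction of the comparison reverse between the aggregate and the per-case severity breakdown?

No

Moderate: County General 55/103 = 53.4%, Bayview 34/81 = 42.0% → County General
Mild: County General 205/283 = 72.4%, Bayview 190/313 = 60.7% → County General
Critical: County General 4/29 = 13.8%, Bayview 6/29 = 20.7% → Bayview
Overall: County General 264/415 = 63.6%, Bayview 230/423 = 54.4% → County General
Neither sweeps: County General wins 2 of 3 groups, Bayview wins 1. County General wins overall but not every group — no Simpson reversal.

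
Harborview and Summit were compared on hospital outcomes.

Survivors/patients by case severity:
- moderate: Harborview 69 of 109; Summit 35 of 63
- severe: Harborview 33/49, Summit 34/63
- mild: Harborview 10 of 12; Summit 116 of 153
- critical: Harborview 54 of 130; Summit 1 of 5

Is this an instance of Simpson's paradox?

Yes

Moderate: Harborview 69/109 = 63.3%, Summit 35/63 = 55.6% → Harborview
Severe: Harborview 33/49 = 67.3%, Summit 34/63 = 54.0% → Harborview
Mild: Harborview 10/12 = 83.3%, Summit 116/153 = 75.8% → Harborview
Critical: Harborview 54/130 = 41.5%, Summit 1/5 = 20.0% → Harborview
Overall: Harborview 166/300 = 55.3%, Summit 186/284 = 65.5% → Summit
Harborview wins each case group but Summit wins overall — the comparison reverses. Harborview's patients skew toward critical, which has a lower base rate.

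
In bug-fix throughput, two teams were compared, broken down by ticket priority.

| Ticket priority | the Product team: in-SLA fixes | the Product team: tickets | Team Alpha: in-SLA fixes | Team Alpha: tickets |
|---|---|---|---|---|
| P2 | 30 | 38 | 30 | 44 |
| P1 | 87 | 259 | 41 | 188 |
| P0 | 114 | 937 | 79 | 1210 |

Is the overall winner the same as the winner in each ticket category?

P2: the Product team 30/38 = 78.9%, Team Alpha 30/44 = 68.2% → the Product team
P1: the Product team 87/259 = 33.6%, Team Alpha 41/188 = 21.8% → the Product team
P0: the Product team 114/937 = 12.2%, Team Alpha 79/1210 = 6.5% → the Product team
Overall: the Product team 231/1234 = 18.7%, Team Alpha 150/1442 = 10.4% → the Product team
The Product team wins overall and in every ticket group — no reversal.

Yes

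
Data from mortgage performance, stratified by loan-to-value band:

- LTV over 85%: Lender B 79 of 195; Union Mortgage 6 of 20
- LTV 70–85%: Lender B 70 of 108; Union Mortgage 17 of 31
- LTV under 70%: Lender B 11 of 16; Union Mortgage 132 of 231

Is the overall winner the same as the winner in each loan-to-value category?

LTV over 85%: Lender B 79/195 = 40.5%, Union Mortgage 6/20 = 30.0% → Lender B
LTV 70–85%: Lender B 70/108 = 64.8%, Union Mortgage 17/31 = 54.8% → Lender B
LTV under 70%: Lender B 11/16 = 68.8%, Union Mortgage 132/231 = 57.1% → Lender B
Overall: Lender B 160/319 = 50.2%, Union Mortgage 155/282 = 55.0% → Union Mortgage
Lender B wins each loan-to-value group but Union Mortgage wins overall — the comparison reverses. Lender B's loans skew toward LTV over 85%, which has a lower base rate.

No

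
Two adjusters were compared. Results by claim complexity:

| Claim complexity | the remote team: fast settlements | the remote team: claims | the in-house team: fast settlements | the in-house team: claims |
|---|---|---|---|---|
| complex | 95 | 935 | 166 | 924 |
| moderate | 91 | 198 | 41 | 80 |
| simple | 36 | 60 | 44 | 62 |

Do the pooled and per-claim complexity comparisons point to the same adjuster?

Complex: the remote team 95/935 = 10.2%, the in-house team 166/924 = 18.0% → the in-house team
Moderate: the remote team 91/198 = 46.0%, the in-house team 41/80 = 51.2% → the in-house team
Simple: the remote team 36/60 = 60.0%, the in-house team 44/62 = 71.0% → the in-house team
Overall: the remote team 222/1193 = 18.6%, the in-house team 251/1066 = 23.5% → the in-house team
The in-house team wins overall and in every claim group — no reversal.

Yes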